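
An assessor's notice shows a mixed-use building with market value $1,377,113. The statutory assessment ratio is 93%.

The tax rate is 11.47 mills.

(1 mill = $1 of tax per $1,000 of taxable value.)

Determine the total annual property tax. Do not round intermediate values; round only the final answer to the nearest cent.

$14,689.80

Assessed value = $1,377,113 × 0.93 = $1,280,715.09
Tax = $1,280,715.09 × 0.01147 = $14,689.8020823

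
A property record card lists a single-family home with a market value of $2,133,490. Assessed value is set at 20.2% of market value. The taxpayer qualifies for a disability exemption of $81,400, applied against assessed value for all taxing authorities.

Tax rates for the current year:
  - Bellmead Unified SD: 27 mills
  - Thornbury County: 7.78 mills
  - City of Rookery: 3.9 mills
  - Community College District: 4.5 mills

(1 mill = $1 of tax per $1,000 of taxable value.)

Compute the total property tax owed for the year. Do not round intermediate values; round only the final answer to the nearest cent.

Assessed value = $2,133,490 × 0.202 = $430,964.98
Taxable value = $430,964.98 − $81,400 = $349,564.98
Bellmead Unified SD: $349,564.98 × 0.027 = $9,438.25446
Thornbury County: $349,564.98 × 0.00778 = $2,719.6155444
City of Rookery: $349,564.98 × 0.0039 = $1,363.303422
Community College District: $349,564.98 × 0.0045 = $1,573.04241
Total = $9,438.25446 + $2,719.6155444 + $1,363.303422 + $1,573.04241 = $15,094.2158364

$15,094.22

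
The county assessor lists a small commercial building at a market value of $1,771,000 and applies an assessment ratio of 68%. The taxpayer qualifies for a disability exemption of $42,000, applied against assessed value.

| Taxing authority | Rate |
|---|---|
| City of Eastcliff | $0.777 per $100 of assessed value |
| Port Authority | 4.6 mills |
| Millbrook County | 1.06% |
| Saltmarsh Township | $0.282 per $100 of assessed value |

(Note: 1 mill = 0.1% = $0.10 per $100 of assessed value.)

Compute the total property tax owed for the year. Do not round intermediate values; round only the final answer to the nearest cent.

Assessed value = $1,771,000 × 0.68 = $1,204,280
Taxable value = $1,204,280 − $42,000 = $1,162,280
City of Eastcliff: $1,162,280 × 0.00777 = $9,030.9156
Port Authority: $1,162,280 × 0.0046 = $5,346.488
Millbrook County: $1,162,280 × 0.0106 = $12,320.168
Saltmarsh Township: $1,162,280 × 0.00282 = $3,277.6296
Total = $29,975.2012

$29,975.20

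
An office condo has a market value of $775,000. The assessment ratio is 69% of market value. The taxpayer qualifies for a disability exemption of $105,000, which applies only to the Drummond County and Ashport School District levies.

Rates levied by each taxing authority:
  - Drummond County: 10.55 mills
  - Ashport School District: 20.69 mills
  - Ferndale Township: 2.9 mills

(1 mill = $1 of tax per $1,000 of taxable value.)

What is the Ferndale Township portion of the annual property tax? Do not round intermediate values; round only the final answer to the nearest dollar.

Assessed value = $775,000 × 0.69 = $534,750
Ferndale Township taxable value = $534,750 (exemption does not apply)
Ferndale Township levy = $534,750 × 0.0029 = $1,550.775

$1,551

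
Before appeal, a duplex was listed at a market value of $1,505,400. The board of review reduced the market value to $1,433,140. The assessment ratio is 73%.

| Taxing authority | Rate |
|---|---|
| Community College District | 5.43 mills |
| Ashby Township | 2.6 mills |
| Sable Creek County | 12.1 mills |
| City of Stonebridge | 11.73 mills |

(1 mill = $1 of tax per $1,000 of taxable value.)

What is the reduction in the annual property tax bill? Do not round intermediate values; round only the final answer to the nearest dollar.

Old assessed value = $1,505,400 × 0.73 = $1,098,942
New assessed value = $1,433,140 × 0.73 = $1,046,192.2
Combined rate = 0.00543 + 0.0026 + 0.0121 + 0.01173 = 0.03186
Old tax = $1,098,942 × 0.03186 = $35,012.29212
New tax = $1,046,192.2 × 0.03186 = $33,331.683492
Reduction = $35,012.29212 − $33,331.683492 = $1,680.608628

$1,681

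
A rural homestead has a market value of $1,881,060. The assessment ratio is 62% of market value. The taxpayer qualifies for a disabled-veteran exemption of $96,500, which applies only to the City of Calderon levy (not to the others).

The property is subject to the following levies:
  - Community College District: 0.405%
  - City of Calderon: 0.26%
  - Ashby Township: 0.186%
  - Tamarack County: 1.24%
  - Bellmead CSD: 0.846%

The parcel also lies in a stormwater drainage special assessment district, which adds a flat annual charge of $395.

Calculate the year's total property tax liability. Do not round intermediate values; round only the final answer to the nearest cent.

Assessed value = $1,881,060 × 0.62 = $1,166,257.2
Community College District: $1,166,257.2 × 0.00405 = $4,723.34166
City of Calderon: ($1,166,257.2 − $96,500) × 0.0026 = $1,069,757.2 × 0.0026 = $2,781.36872
Ashby Township: $1,166,257.2 × 0.00186 = $2,169.238392
Tamarack County: $1,166,257.2 × 0.0124 = $14,461.58928
Bellmead CSD: $1,166,257.2 × 0.00846 = $9,866.535912
Levies subtotal = $34,002.073964
Total = $34,002.073964 + $395 = $34,397.073964

$34,397.07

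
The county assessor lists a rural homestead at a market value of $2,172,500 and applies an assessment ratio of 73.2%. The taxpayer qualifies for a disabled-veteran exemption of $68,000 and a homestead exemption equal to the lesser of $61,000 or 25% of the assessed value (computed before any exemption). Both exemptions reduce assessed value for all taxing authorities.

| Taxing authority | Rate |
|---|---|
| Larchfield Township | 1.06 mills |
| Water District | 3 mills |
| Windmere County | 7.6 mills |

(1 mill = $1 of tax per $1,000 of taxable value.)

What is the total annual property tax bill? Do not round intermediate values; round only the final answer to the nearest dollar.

Assessed value = $2,172,500 × 0.732 = $1,590,270
Homestead exemption = min($61,000, 25% × $1,590,270) = min($61,000, $397,567.5) = $61,000 (dollar cap binds)
Taxable value = $1,590,270 − $68,000 − $61,000 = $1,461,270
Larchfield Township: $1,461,270 × 0.00106 = $1,548.9462
Water District: $1,461,270 × 0.003 = $4,383.81
Windmere County: $1,461,270 × 0.0076 = $11,105.652
Total = $17,038.4082

$17,038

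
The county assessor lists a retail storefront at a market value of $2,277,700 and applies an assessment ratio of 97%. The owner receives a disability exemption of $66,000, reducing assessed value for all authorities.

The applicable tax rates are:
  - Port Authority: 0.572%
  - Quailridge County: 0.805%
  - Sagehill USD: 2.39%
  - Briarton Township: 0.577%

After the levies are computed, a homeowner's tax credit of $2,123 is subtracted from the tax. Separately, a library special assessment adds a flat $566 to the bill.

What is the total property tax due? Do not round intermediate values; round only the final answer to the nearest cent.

$91,550.95

Assessed value = $2,277,700 × 0.97 = $2,209,369
Taxable value = $2,209,369 − $66,000 = $2,143,369
Port Authority: $2,143,369 × 0.00572 = $12,260.07068
Quailridge County: $2,143,369 × 0.00805 = $17,254.12045
Sagehill USD: $2,143,369 × 0.0239 = $51,226.5191
Briarton Township: $2,143,369 × 0.00577 = $12,367.23913
Levies subtotal = $93,107.94936
After credit = $93,107.94936 − $2,123 = $90,984.94936
Total = $90,984.94936 + $566 = $91,550.94936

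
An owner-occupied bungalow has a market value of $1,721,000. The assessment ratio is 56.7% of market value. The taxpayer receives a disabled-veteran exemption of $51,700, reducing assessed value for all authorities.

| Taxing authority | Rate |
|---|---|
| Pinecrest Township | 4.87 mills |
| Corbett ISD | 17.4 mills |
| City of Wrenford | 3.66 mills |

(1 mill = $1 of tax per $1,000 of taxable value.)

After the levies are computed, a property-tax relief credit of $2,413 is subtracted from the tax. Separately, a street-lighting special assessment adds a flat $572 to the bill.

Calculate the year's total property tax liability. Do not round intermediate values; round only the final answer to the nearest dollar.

Assessed value = $1,721,000 × 0.567 = $975,807
Taxable value = $975,807 − $51,700 = $924,107
Pinecrest Township: $924,107 × 0.00487 = $4,500.40109
Corbett ISD: $924,107 × 0.0174 = $16,079.4618
City of Wrenford: $924,107 × 0.00366 = $3,382.23162
Levies subtotal = $23,962.09451
After credit = $23,962.09451 − $2,413 = $21,549.09451
Total = $21,549.09451 + $572 = $22,121.09451

$22,121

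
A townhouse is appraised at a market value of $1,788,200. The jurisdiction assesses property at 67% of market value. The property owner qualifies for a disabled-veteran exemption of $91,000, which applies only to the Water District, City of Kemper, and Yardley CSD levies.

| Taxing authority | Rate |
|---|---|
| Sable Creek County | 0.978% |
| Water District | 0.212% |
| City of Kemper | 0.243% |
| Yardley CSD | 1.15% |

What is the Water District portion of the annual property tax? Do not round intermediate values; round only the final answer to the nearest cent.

$2,347.04

Assessed value = $1,788,200 × 0.67 = $1,198,094
Water District taxable value = $1,198,094 − $91,000 = $1,107,094
Water District levy = $1,107,094 × 0.00212 = $2,347.03928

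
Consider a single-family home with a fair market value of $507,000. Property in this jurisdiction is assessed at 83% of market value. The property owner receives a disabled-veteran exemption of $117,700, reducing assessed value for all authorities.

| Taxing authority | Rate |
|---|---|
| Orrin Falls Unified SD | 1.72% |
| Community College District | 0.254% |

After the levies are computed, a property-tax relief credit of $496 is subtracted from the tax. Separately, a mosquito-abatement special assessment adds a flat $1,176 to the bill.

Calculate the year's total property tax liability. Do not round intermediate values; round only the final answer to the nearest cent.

Assessed value = $507,000 × 0.83 = $420,810
Taxable value = $420,810 − $117,700 = $303,110
Orrin Falls Unified SD: $303,110 × 0.0172 = $5,213.492
Community College District: $303,110 × 0.00254 = $769.8994
Levies subtotal = $5,983.3914
After credit = $5,983.3914 − $496 = $5,487.3914
Total = $5,487.3914 + $1,176 = $6,663.3914

$6,663.39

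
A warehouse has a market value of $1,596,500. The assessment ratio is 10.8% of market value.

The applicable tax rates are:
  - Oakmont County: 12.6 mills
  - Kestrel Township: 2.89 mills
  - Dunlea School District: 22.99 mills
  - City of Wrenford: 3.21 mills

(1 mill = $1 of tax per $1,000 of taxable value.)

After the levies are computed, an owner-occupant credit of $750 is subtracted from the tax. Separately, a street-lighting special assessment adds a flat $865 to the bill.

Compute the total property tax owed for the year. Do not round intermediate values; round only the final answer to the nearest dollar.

$7,303

Assessed value = $1,596,500 × 0.108 = $172,422
Oakmont County: $172,422 × 0.0126 = $2,172.5172
Kestrel Township: $172,422 × 0.00289 = $498.29958
Dunlea School District: $172,422 × 0.02299 = $3,963.98178
City of Wrenford: $172,422 × 0.00321 = $553.47462
Levies subtotal = $7,188.27318
After credit = $7,188.27318 − $750 = $6,438.27318
Total = $6,438.27318 + $865 = $7,303.27318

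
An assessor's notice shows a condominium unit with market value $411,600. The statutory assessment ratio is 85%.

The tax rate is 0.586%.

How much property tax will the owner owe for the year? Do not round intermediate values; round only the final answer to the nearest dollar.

$2,050

Assessed value = $411,600 × 0.85 = $349,860
Tax = $349,860 × 0.00586 = $2,050.1796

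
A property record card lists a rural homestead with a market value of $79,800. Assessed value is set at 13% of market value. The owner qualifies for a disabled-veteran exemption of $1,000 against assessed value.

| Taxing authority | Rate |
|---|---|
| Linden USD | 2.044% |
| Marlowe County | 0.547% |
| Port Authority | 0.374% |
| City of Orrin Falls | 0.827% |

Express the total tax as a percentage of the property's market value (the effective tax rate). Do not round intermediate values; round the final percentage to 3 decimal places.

Assessed value = $79,800 × 0.13 = $10,374
Taxable value = $10,374 − $1,000 = $9,374
Linden USD: $9,374 × 0.02044 = $191.60456
Marlowe County: $9,374 × 0.00547 = $51.27578
Port Authority: $9,374 × 0.00374 = $35.05876
City of Orrin Falls: $9,374 × 0.00827 = $77.52298
Total tax = $355.46208
Effective rate = $355.46208 ÷ $79,800 = 0.445% of market value

0.445%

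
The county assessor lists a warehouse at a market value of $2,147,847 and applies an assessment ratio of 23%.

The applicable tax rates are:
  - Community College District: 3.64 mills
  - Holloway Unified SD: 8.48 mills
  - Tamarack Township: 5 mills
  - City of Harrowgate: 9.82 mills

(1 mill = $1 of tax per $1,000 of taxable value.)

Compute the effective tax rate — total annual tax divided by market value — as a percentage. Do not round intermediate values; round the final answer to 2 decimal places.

Assessed value = $2,147,847 × 0.23 = $494,004.81
Community College District: $494,004.81 × 0.00364 = $1,798.1775084
Holloway Unified SD: $494,004.81 × 0.00848 = $4,189.1607888
Tamarack Township: $494,004.81 × 0.005 = $2,470.02405
City of Harrowgate: $494,004.81 × 0.00982 = $4,851.1272342
Total tax = $13,308.4895814
Effective rate = $13,308.4895814 ÷ $2,147,847 = 0.62% of market value

0.62%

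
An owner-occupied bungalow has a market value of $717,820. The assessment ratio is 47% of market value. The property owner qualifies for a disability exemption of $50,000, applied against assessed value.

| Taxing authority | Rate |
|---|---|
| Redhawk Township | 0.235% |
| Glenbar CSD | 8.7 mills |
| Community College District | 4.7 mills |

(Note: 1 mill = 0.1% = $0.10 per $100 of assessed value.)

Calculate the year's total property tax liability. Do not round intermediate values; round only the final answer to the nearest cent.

$4,526.16

Assessed value = $717,820 × 0.47 = $337,375.4
Taxable value = $337,375.4 − $50,000 = $287,375.4
Redhawk Township: $287,375.4 × 0.00235 = $675.33219
Glenbar CSD: $287,375.4 × 0.0087 = $2,500.16598
Community College District: $287,375.4 × 0.0047 = $1,350.66438
Total = $4,526.16255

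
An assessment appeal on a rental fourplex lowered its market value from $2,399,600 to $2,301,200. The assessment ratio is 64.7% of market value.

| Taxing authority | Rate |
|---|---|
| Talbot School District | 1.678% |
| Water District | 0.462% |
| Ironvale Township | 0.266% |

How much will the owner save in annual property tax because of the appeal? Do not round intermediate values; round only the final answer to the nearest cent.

Old assessed value = $2,399,600 × 0.647 = $1,552,541.2
New assessed value = $2,301,200 × 0.647 = $1,488,876.4
Combined rate = 0.01678 + 0.00462 + 0.00266 = 0.02406
Old tax = $1,552,541.2 × 0.02406 = $37,354.141272
New tax = $1,488,876.4 × 0.02406 = $35,822.366184
Reduction = $37,354.141272 − $35,822.366184 = $1,531.775088

$1,531.78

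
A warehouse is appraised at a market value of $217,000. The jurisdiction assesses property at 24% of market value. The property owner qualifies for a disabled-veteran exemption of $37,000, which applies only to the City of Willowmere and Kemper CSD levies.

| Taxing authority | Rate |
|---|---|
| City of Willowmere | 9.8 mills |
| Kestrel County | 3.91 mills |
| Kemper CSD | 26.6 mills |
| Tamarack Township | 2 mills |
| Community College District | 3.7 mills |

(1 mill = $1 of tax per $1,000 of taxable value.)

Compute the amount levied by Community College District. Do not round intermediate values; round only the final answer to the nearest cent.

Assessed value = $217,000 × 0.24 = $52,080
Community College District taxable value = $52,080 (exemption does not apply)
Community College District levy = $52,080 × 0.0037 = $192.696

$192.70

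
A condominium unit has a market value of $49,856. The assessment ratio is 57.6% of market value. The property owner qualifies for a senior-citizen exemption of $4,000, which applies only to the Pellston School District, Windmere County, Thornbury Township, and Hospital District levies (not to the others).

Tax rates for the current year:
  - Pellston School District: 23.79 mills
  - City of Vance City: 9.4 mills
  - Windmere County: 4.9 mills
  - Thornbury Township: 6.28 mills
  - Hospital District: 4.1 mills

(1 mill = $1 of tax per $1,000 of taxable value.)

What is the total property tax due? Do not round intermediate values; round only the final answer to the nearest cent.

Assessed value = $49,856 × 0.576 = $28,717.056
Pellston School District: ($28,717.056 − $4,000) × 0.02379 = $24,717.056 × 0.02379 = $588.01876224
City of Vance City: $28,717.056 × 0.0094 = $269.9403264
Windmere County: ($28,717.056 − $4,000) × 0.0049 = $24,717.056 × 0.0049 = $121.1135744
Thornbury Township: ($28,717.056 − $4,000) × 0.00628 = $24,717.056 × 0.00628 = $155.22311168
Hospital District: ($28,717.056 − $4,000) × 0.0041 = $24,717.056 × 0.0041 = $101.3399296
Total = $1,235.63570432

$1,235.64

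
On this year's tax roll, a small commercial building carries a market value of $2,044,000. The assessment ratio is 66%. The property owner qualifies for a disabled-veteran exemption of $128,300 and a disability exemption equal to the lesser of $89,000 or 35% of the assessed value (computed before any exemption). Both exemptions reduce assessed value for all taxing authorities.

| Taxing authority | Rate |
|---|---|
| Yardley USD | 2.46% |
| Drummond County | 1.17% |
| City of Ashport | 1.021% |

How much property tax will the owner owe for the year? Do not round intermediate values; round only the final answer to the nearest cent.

$52,637.23

Assessed value = $2,044,000 × 0.66 = $1,349,040
Disability exemption = min($89,000, 35% × $1,349,040) = min($89,000, $472,164) = $89,000 (dollar cap binds)
Taxable value = $1,349,040 − $128,300 − $89,000 = $1,131,740
Yardley USD: $1,131,740 × 0.0246 = $27,840.804
Drummond County: $1,131,740 × 0.0117 = $13,241.358
City of Ashport: $1,131,740 × 0.01021 = $11,555.0654
Total = $52,637.2274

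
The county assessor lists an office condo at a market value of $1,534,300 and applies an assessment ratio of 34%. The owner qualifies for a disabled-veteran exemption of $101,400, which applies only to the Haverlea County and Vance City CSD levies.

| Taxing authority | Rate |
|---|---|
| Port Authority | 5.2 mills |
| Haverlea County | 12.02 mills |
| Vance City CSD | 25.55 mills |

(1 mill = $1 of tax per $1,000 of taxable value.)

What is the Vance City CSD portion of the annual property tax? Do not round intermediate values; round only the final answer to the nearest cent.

Assessed value = $1,534,300 × 0.34 = $521,662
Vance City CSD taxable value = $521,662 − $101,400 = $420,262
Vance City CSD levy = $420,262 × 0.02555 = $10,737.6941

$10,737.69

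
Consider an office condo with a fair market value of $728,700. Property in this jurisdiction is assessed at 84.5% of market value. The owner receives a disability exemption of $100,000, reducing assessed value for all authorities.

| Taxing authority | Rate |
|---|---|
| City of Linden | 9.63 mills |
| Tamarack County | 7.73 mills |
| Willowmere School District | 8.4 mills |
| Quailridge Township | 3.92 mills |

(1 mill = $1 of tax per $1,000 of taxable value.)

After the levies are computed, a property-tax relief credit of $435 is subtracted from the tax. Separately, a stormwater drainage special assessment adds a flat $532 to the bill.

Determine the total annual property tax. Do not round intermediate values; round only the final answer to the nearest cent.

Assessed value = $728,700 × 0.845 = $615,751.5
Taxable value = $615,751.5 − $100,000 = $515,751.5
City of Linden: $515,751.5 × 0.00963 = $4,966.686945
Tamarack County: $515,751.5 × 0.00773 = $3,986.759095
Willowmere School District: $515,751.5 × 0.0084 = $4,332.3126
Quailridge Township: $515,751.5 × 0.00392 = $2,021.74588
Levies subtotal = $15,307.50452
After credit = $15,307.50452 − $435 = $14,872.50452
Total = $14,872.50452 + $532 = $15,404.50452

$15,404.50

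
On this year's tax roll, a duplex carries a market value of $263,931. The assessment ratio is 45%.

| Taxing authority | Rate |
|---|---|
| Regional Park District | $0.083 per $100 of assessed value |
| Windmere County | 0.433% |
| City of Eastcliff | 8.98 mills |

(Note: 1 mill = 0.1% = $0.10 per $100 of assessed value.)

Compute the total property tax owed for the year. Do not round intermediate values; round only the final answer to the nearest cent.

Assessed value = $263,931 × 0.45 = $118,768.95
Regional Park District: $118,768.95 × 0.00083 = $98.5782285
Windmere County: $118,768.95 × 0.00433 = $514.2695535
City of Eastcliff: $118,768.95 × 0.00898 = $1,066.545171
Total = $1,679.392953

$1,679.39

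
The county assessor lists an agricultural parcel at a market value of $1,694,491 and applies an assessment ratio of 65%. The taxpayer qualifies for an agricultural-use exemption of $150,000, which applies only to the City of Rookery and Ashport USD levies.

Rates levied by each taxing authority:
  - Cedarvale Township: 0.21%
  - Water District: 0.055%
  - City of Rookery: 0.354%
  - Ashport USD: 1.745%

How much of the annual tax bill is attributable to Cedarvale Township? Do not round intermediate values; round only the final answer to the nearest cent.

Assessed value = $1,694,491 × 0.65 = $1,101,419.15
Cedarvale Township taxable value = $1,101,419.15 (exemption does not apply)
Cedarvale Township levy = $1,101,419.15 × 0.0021 = $2,312.980215

$2,312.98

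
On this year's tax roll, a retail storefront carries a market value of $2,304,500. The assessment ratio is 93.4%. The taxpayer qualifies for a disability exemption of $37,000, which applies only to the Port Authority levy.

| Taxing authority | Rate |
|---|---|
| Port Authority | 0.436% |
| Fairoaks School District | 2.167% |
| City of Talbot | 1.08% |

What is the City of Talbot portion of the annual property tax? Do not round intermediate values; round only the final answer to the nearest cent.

Assessed value = $2,304,500 × 0.934 = $2,152,403
City of Talbot taxable value = $2,152,403 (exemption does not apply)
City of Talbot levy = $2,152,403 × 0.0108 = $23,245.9524

$23,245.95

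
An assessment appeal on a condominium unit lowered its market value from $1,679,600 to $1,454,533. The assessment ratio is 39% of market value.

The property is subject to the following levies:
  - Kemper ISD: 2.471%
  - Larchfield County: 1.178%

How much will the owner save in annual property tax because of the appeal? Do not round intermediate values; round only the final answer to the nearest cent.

Old assessed value = $1,679,600 × 0.39 = $655,044
New assessed value = $1,454,533 × 0.39 = $567,267.87
Combined rate = 0.02471 + 0.01178 = 0.03649
Old tax = $655,044 × 0.03649 = $23,902.55556
New tax = $567,267.87 × 0.03649 = $20,699.6045763
Reduction = $23,902.55556 − $20,699.6045763 = $3,202.9509837

$3,202.95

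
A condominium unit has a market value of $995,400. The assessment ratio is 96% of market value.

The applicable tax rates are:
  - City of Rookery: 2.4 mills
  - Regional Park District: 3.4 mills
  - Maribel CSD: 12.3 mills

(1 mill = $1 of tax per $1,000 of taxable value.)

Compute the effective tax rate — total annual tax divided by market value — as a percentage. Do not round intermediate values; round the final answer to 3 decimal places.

Assessed value = $995,400 × 0.96 = $955,584
City of Rookery: $955,584 × 0.0024 = $2,293.4016
Regional Park District: $955,584 × 0.0034 = $3,248.9856
Maribel CSD: $955,584 × 0.0123 = $11,753.6832
Total tax = $17,296.0704
Effective rate = $17,296.0704 ÷ $995,400 = 1.738% of market value

1.738%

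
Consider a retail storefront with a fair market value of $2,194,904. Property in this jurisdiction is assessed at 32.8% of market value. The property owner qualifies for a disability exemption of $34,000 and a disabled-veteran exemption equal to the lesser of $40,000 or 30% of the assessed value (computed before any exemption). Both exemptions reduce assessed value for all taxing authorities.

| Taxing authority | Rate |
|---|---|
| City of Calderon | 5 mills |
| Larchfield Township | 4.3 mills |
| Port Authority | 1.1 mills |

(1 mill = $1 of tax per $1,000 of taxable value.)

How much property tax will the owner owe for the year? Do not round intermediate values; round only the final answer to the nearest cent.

Assessed value = $2,194,904 × 0.328 = $719,928.512
Disabled-veteran exemption = min($40,000, 30% × $719,928.512) = min($40,000, $215,978.5536) = $40,000 (dollar cap binds)
Taxable value = $719,928.512 − $34,000 − $40,000 = $645,928.512
City of Calderon: $645,928.512 × 0.005 = $3,229.64256
Larchfield Township: $645,928.512 × 0.0043 = $2,777.4926016
Port Authority: $645,928.512 × 0.0011 = $710.5213632
Total = $6,717.6565248

$6,717.66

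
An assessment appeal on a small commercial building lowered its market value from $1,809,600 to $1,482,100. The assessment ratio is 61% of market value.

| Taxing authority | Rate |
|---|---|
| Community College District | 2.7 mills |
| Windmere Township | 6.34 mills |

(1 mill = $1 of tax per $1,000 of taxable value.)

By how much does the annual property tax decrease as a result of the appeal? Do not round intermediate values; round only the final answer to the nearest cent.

$1,805.97

Old assessed value = $1,809,600 × 0.61 = $1,103,856
New assessed value = $1,482,100 × 0.61 = $904,081
Combined rate = 0.0027 + 0.00634 = 0.00904
Old tax = $1,103,856 × 0.00904 = $9,978.85824
New tax = $904,081 × 0.00904 = $8,172.89224
Reduction = $9,978.85824 − $8,172.89224 = $1,805.966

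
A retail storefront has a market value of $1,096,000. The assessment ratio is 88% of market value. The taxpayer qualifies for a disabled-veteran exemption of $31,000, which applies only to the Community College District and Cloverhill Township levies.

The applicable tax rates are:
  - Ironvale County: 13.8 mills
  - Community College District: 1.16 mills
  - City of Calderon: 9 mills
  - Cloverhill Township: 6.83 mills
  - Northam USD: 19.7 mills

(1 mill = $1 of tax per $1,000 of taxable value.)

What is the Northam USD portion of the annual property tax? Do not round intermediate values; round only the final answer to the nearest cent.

Assessed value = $1,096,000 × 0.88 = $964,480
Northam USD taxable value = $964,480 (exemption does not apply)
Northam USD levy = $964,480 × 0.0197 = $19,000.256

$19,000.26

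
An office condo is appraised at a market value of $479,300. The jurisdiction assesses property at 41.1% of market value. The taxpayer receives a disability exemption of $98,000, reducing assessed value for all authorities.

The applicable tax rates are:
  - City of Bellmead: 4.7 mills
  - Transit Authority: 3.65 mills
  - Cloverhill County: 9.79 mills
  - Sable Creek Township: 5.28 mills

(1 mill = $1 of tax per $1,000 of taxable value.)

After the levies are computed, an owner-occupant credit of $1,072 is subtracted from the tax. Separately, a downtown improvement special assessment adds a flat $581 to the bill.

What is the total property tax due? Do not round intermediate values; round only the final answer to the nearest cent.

Assessed value = $479,300 × 0.411 = $196,992.3
Taxable value = $196,992.3 − $98,000 = $98,992.3
City of Bellmead: $98,992.3 × 0.0047 = $465.26381
Transit Authority: $98,992.3 × 0.00365 = $361.321895
Cloverhill County: $98,992.3 × 0.00979 = $969.134617
Sable Creek Township: $98,992.3 × 0.00528 = $522.679344
Levies subtotal = $2,318.399666
After credit = $2,318.399666 − $1,072 = $1,246.399666
Total = $1,246.399666 + $581 = $1,827.399666

$1,827.40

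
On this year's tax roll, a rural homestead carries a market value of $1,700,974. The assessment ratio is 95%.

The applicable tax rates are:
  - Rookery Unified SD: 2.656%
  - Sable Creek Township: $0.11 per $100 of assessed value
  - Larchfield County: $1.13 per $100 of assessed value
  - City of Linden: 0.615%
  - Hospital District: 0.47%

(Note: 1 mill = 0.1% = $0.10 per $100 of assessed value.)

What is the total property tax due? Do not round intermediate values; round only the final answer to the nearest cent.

$80,489.24

Assessed value = $1,700,974 × 0.95 = $1,615,925.3
Rookery Unified SD: $1,615,925.3 × 0.02656 = $42,918.975968
Sable Creek Township: $1,615,925.3 × 0.0011 = $1,777.51783
Larchfield County: $1,615,925.3 × 0.0113 = $18,259.95589
City of Linden: $1,615,925.3 × 0.00615 = $9,937.940595
Hospital District: $1,615,925.3 × 0.0047 = $7,594.84891
Total = $80,489.239193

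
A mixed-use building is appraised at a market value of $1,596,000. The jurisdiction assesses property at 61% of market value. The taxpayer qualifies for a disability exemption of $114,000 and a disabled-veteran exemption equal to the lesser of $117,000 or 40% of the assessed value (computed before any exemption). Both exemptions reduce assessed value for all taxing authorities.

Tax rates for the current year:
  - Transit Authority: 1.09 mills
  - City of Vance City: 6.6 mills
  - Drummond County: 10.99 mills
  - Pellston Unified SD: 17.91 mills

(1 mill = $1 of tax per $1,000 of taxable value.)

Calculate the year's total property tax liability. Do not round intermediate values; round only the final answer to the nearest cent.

Assessed value = $1,596,000 × 0.61 = $973,560
Disabled-veteran exemption = min($117,000, 40% × $973,560) = min($117,000, $389,424) = $117,000 (dollar cap binds)
Taxable value = $973,560 − $114,000 − $117,000 = $742,560
Transit Authority: $742,560 × 0.00109 = $809.3904
City of Vance City: $742,560 × 0.0066 = $4,900.896
Drummond County: $742,560 × 0.01099 = $8,160.7344
Pellston Unified SD: $742,560 × 0.01791 = $13,299.2496
Total = $27,170.2704

$27,170.27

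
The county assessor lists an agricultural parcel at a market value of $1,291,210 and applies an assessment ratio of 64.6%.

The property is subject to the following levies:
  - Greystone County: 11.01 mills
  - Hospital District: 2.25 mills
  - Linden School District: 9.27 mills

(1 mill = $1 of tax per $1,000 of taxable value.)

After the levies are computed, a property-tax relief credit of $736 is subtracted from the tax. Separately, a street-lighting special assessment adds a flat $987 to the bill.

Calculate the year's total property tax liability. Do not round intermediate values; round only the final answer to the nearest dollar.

Assessed value = $1,291,210 × 0.646 = $834,121.66
Greystone County: $834,121.66 × 0.01101 = $9,183.6794766
Hospital District: $834,121.66 × 0.00225 = $1,876.773735
Linden School District: $834,121.66 × 0.00927 = $7,732.3077882
Levies subtotal = $18,792.7609998
After credit = $18,792.7609998 − $736 = $18,056.7609998
Total = $18,056.7609998 + $987 = $19,043.7609998

$19,044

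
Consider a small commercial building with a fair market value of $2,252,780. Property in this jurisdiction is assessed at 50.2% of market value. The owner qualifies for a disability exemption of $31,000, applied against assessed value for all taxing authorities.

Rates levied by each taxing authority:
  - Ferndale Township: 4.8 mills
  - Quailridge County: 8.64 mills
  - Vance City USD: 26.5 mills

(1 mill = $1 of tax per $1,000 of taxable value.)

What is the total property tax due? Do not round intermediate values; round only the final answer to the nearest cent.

Assessed value = $2,252,780 × 0.502 = $1,130,895.56
Taxable value = $1,130,895.56 − $31,000 = $1,099,895.56
Ferndale Township: $1,099,895.56 × 0.0048 = $5,279.498688
Quailridge County: $1,099,895.56 × 0.00864 = $9,503.0976384
Vance City USD: $1,099,895.56 × 0.0265 = $29,147.23234
Total = $5,279.498688 + $9,503.0976384 + $29,147.23234 = $43,929.8286664

$43,929.83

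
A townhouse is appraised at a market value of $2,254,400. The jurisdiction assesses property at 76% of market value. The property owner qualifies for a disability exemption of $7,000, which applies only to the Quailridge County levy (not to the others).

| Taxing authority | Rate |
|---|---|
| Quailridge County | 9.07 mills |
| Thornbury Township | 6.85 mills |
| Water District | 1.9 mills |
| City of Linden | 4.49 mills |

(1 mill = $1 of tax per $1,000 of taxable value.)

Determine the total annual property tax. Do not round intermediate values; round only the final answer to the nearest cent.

Assessed value = $2,254,400 × 0.76 = $1,713,344
Quailridge County: ($1,713,344 − $7,000) × 0.00907 = $1,706,344 × 0.00907 = $15,476.54008
Thornbury Township: $1,713,344 × 0.00685 = $11,736.4064
Water District: $1,713,344 × 0.0019 = $3,255.3536
City of Linden: $1,713,344 × 0.00449 = $7,692.91456
Total = $38,161.21464

$38,161.21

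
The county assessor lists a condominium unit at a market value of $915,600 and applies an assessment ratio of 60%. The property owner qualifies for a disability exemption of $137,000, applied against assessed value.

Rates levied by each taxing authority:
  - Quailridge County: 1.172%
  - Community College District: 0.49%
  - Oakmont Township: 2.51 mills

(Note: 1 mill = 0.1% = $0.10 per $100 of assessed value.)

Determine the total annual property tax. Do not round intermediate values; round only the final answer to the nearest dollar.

Assessed value = $915,600 × 0.6 = $549,360
Taxable value = $549,360 − $137,000 = $412,360
Quailridge County: $412,360 × 0.01172 = $4,832.8592
Community College District: $412,360 × 0.0049 = $2,020.564
Oakmont Township: $412,360 × 0.00251 = $1,035.0236
Total = $7,888.4468

$7,888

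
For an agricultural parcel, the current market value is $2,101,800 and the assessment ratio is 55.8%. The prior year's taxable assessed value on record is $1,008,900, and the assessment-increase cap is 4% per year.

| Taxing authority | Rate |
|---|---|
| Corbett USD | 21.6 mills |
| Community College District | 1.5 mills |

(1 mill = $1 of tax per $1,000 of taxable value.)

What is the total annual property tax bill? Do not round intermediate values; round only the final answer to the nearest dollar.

$24,238

Uncapped assessed value = $2,101,800 × 0.558 = $1,172,804.4
Cap limit = $1,008,900 × 1.04 = $1,049,256
Taxable assessed value = min($1,172,804.4, $1,049,256) = $1,049,256 (cap binds)
Corbett USD: $1,049,256 × 0.0216 = $22,663.9296
Community College District: $1,049,256 × 0.0015 = $1,573.884
Total = $24,237.8136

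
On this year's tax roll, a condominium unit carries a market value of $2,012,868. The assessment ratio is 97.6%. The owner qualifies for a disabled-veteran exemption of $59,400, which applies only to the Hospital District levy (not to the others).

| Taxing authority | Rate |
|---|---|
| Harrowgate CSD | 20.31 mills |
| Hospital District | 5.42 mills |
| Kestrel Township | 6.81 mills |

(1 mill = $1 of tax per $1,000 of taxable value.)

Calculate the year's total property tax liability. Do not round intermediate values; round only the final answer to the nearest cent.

Assessed value = $2,012,868 × 0.976 = $1,964,559.168
Harrowgate CSD: $1,964,559.168 × 0.02031 = $39,900.19670208
Hospital District: ($1,964,559.168 − $59,400) × 0.00542 = $1,905,159.168 × 0.00542 = $10,325.96269056
Kestrel Township: $1,964,559.168 × 0.00681 = $13,378.64793408
Total = $63,604.80732672

$63,604.81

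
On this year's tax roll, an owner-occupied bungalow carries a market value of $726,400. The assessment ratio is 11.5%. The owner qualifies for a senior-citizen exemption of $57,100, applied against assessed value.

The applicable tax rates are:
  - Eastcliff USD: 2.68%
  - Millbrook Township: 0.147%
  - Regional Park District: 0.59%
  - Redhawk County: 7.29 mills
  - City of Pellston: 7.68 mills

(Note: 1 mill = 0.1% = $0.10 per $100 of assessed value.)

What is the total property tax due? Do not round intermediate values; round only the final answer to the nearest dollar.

$1,299

Assessed value = $726,400 × 0.115 = $83,536
Taxable value = $83,536 − $57,100 = $26,436
Eastcliff USD: $26,436 × 0.0268 = $708.4848
Millbrook Township: $26,436 × 0.00147 = $38.86092
Regional Park District: $26,436 × 0.0059 = $155.9724
Redhawk County: $26,436 × 0.00729 = $192.71844
City of Pellston: $26,436 × 0.00768 = $203.02848
Total = $1,299.06504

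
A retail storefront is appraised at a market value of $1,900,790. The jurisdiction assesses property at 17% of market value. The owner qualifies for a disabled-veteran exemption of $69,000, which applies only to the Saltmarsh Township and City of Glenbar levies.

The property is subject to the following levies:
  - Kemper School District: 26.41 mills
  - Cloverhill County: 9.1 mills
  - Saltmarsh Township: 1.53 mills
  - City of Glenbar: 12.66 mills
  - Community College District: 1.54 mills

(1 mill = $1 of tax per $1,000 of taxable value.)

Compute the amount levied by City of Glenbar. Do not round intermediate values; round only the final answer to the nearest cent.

$3,217.34

Assessed value = $1,900,790 × 0.17 = $323,134.3
City of Glenbar taxable value = $323,134.3 − $69,000 = $254,134.3
City of Glenbar levy = $254,134.3 × 0.01266 = $3,217.340238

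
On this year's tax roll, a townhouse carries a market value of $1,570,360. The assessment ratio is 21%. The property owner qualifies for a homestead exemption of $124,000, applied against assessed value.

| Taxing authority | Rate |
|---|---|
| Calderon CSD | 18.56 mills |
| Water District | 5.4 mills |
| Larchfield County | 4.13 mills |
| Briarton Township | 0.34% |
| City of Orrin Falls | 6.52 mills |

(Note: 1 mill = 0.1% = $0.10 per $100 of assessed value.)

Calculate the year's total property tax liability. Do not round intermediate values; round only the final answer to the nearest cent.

Assessed value = $1,570,360 × 0.21 = $329,775.6
Taxable value = $329,775.6 − $124,000 = $205,775.6
Calderon CSD: $205,775.6 × 0.01856 = $3,819.195136
Water District: $205,775.6 × 0.0054 = $1,111.18824
Larchfield County: $205,775.6 × 0.00413 = $849.853228
Briarton Township: $205,775.6 × 0.0034 = $699.63704
City of Orrin Falls: $205,775.6 × 0.00652 = $1,341.656912
Total = $7,821.530556

$7,821.53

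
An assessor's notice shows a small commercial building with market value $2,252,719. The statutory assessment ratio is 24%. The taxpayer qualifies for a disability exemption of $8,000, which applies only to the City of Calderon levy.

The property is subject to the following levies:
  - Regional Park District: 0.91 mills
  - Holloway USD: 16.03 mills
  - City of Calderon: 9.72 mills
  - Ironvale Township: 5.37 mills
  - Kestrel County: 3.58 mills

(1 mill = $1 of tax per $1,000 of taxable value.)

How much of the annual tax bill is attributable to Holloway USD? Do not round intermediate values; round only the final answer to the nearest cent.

$8,666.66

Assessed value = $2,252,719 × 0.24 = $540,652.56
Holloway USD taxable value = $540,652.56 (exemption does not apply)
Holloway USD levy = $540,652.56 × 0.01603 = $8,666.6605368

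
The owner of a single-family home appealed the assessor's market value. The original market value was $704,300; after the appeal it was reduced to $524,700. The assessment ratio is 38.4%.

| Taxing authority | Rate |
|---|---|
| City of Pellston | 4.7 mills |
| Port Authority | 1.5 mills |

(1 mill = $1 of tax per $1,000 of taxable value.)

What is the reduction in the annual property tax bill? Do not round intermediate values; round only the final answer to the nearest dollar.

Old assessed value = $704,300 × 0.384 = $270,451.2
New assessed value = $524,700 × 0.384 = $201,484.8
Combined rate = 0.0047 + 0.0015 = 0.0062
Old tax = $270,451.2 × 0.0062 = $1,676.79744
New tax = $201,484.8 × 0.0062 = $1,249.20576
Reduction = $1,676.79744 − $1,249.20576 = $427.59168

$428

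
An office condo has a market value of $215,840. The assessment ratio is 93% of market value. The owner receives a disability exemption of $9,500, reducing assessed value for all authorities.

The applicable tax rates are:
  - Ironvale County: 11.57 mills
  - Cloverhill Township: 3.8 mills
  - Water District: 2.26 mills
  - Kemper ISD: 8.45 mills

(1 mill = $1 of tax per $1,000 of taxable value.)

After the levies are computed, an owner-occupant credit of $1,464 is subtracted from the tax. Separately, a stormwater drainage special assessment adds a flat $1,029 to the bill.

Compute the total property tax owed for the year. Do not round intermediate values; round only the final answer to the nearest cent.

Assessed value = $215,840 × 0.93 = $200,731.2
Taxable value = $200,731.2 − $9,500 = $191,231.2
Ironvale County: $191,231.2 × 0.01157 = $2,212.544984
Cloverhill Township: $191,231.2 × 0.0038 = $726.67856
Water District: $191,231.2 × 0.00226 = $432.182512
Kemper ISD: $191,231.2 × 0.00845 = $1,615.90364
Levies subtotal = $4,987.309696
After credit = $4,987.309696 − $1,464 = $3,523.309696
Total = $3,523.309696 + $1,029 = $4,552.309696

$4,552.31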